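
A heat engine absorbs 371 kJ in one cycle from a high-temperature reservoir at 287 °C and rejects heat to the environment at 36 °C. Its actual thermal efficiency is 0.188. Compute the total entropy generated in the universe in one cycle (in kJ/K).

ΔS_univ ≈ 0.3121 kJ/K

T_H = 287 °C → 287 + 273.15 = 560.15 K.
T_C = 36 °C → 36 + 273.15 = 309.15 K.
W = η·Q_H = 0.188 × 371 = 69.75 kJ, so Q_C = Q_H − W = 301.3 kJ.
Reservoir entropy changes: ΔS_H = −Q_H/T_H = −371/560.15 = -0.6623 kJ/K and ΔS_C = +Q_C/T_C = 301.3/309.15 = 0.9745 kJ/K.
ΔS_univ = −Q_H/T_H + Q_C/T_C = 0.3121 kJ/K (> 0, since η = 0.188 < η_Carnot = 0.448).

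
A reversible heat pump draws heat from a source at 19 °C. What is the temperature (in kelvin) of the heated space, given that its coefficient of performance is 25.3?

T_C = 19 °C → 19 + 273.15 = 292.15 K.
COP_HP = T_H/(T_H − T_C) ⇒ T_H = T_C·COP_HP/(COP_HP − 1) = 292.15 × 25.3/(25.3 − 1) = 304.2 K.

T_H ≈ 304.2 K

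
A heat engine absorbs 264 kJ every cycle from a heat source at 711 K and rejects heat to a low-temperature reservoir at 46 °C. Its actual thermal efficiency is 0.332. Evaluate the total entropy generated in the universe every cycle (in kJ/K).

T_C = 46 °C → 46 + 273.15 = 319.15 K.
W = η·Q_H = 0.332 × 264 = 87.65 kJ, so Q_C = Q_H − W = 176.4 kJ.
Reservoir entropy changes: ΔS_H = −Q_H/T_H = −264/711.00 = -0.3713 kJ/K and ΔS_C = +Q_C/T_C = 176.4/319.15 = 0.5526 kJ/K.
ΔS_univ = −Q_H/T_H + Q_C/T_C = 0.1813 kJ/K (> 0, since η = 0.332 < η_Carnot = 0.551).

ΔS_univ ≈ 0.1813 kJ/K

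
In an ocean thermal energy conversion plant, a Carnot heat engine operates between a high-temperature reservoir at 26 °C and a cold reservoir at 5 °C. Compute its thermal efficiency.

T_H = 26 °C → 26 + 273.15 = 299.15 K.
T_C = 5 °C → 5 + 273.15 = 278.15 K.
The Carnot efficiency is η = 1 − T_C/T_H = 1 − 278.15/299.15 = 0.0702.

η ≈ 0.0702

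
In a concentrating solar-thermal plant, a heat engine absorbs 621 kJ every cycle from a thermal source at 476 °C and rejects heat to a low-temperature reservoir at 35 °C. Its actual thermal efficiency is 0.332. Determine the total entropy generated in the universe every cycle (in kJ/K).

T_H = 476 °C → 476 + 273.15 = 749.15 K.
T_C = 35 °C → 35 + 273.15 = 308.15 K.
W = η·Q_H = 0.332 × 621 = 206.2 kJ, so Q_C = Q_H − W = 414.8 kJ.
Reservoir entropy changes: ΔS_H = −Q_H/T_H = −621/749.15 = -0.8289 kJ/K and ΔS_C = +Q_C/T_C = 414.8/308.15 = 1.346 kJ/K.
ΔS_univ = −Q_H/T_H + Q_C/T_C = 0.5172 kJ/K (> 0, since η = 0.332 < η_Carnot = 0.589).

ΔS_univ ≈ 0.5172 kJ/K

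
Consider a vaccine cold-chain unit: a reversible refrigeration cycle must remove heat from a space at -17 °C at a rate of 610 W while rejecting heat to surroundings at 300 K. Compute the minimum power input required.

T_C = -17 °C → -17 + 273.15 = 256.15 K.
Carnot COP: COP_R = T_C/(T_H − T_C) = 256.15/43.85 = 5.8415.
W = Q_C/COP_R = 610/5.8415 = 104 W.

Ẇ_in ≈ 104 W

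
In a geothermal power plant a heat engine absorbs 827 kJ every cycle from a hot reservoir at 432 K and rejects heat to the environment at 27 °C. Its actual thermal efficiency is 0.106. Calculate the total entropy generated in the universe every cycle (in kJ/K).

T_C = 27 °C → 27 + 273.15 = 300.15 K.
W = η·Q_H = 0.106 × 827 = 87.66 kJ, so Q_C = Q_H − W = 739.3 kJ.
Reservoir entropy changes: ΔS_H = −Q_H/T_H = −827/432.00 = -1.914 kJ/K and ΔS_C = +Q_C/T_C = 739.3/300.15 = 2.463 kJ/K.
ΔS_univ = −Q_H/T_H + Q_C/T_C = 0.549 kJ/K (> 0, since η = 0.106 < η_Carnot = 0.305).

ΔS_univ ≈ 0.549 kJ/K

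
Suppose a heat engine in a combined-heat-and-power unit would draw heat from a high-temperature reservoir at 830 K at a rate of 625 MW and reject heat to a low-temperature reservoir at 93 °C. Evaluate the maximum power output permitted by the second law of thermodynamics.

T_C = 93 °C → 93 + 273.15 = 366.15 K.
The second-law ceiling is the Carnot efficiency, η_max = 1 − T_C/T_H = 1 − 366.15/830.00 = 0.5589.
W_max = η_max · Q_H = 0.5589 × 625 = 349.3 MW.

Ẇ_max ≈ 349.3 MW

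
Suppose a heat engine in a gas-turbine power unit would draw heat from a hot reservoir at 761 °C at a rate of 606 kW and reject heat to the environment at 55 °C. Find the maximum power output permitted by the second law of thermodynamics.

T_H = 761 °C → 761 + 273.15 = 1034.15 K.
T_C = 55 °C → 55 + 273.15 = 328.15 K.
The upper bound on efficiency is η_max = 1 − T_C/T_H = 1 − 328.15/1034.15 = 0.6827.
W_max = η_max · Q_H = 0.6827 × 606 = 413.7 kW.

Ẇ_max ≈ 413.7 kW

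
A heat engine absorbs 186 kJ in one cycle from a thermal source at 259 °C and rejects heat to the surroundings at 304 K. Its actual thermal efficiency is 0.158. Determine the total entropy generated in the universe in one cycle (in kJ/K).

ΔS_univ ≈ 0.166 kJ/K

T_H = 259 °C → 259 + 273.15 = 532.15 K.
W = η·Q_H = 0.158 × 186 = 29.39 kJ, so Q_C = Q_H − W = 156.6 kJ.
The hot reservoir loses entropy Q_H/T_H = 186/532.15 = 0.3495 kJ/K; the cold reservoir gains Q_C/T_C = 156.6/304.00 = 0.5152 kJ/K.
ΔS_univ = −Q_H/T_H + Q_C/T_C = 0.166 kJ/K (> 0, since η = 0.158 < η_Carnot = 0.429).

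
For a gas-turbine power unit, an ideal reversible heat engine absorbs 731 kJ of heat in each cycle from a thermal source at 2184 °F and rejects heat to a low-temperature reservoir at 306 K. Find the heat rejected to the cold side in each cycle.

Q_C ≈ 152 kJ

T_H = 2184 °F → (2184 − 32) × 5/9 = 1195.56 °C = 1468.71 K.
Since the cycle is reversible, η = 1 − T_C/T_H = 1 − 306.00/1468.71 = 0.7917.
For a reversible cycle Q_C/Q_H = T_C/T_H, so Q_C = 731 × 306.00/1468.71 = 152 kJ.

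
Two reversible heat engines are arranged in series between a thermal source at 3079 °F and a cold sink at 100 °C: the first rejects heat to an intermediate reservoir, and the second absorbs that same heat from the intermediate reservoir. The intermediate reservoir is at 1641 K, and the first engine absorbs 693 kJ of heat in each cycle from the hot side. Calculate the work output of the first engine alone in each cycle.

W₁ ≈ 115 kJ

T_H = 3079 °F → (3079 − 32) × 5/9 = 1692.78 °C = 1965.93 K.
T_C = 100 °C → 100 + 273.15 = 373.15 K.
First-stage efficiency η₁ = 1 − T_m/T_H = 1 − 1641.00/1965.93 = 0.1653.
W₁ = η₁·Q_H = 0.1653 × 693 = 115 kJ.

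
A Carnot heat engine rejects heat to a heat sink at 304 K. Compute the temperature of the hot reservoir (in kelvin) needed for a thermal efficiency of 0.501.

T_H ≈ 609 K

From η = 1 − T_C/T_H, solving for T_H gives T_H = T_C/(1 − η) = 304.00/(1 − 0.501) = 609 K.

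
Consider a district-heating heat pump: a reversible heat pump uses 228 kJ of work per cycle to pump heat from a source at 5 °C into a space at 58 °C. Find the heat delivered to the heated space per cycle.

Q_H ≈ 1425 kJ

T_H = 58 °C → 58 + 273.15 = 331.15 K.
T_C = 5 °C → 5 + 273.15 = 278.15 K.
COP_HP = T_H/(T_H − T_C) = 331.15/53.00 = 6.2481.
Q_H = COP_HP · W = 6.2481 × 228 = 1425 kJ.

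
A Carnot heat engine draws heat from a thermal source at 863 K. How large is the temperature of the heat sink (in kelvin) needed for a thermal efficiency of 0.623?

From η = 1 − T_C/T_H, T_C = T_H·(1 − η) = 863.00 × (1 − 0.623) = 325 K.

T_C ≈ 325 K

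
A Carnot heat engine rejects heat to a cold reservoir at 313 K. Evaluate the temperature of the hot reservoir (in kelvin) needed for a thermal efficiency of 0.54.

T_H ≈ 680 K

From η = 1 − T_C/T_H, solving for T_H gives T_H = T_C/(1 − η) = 313.00/(1 − 0.54) = 680 K.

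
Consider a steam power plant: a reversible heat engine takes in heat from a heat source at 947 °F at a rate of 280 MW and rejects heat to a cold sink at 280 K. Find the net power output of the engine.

T_H = 947 °F → (947 − 32) × 5/9 = 508.33 °C = 781.48 K.
For a reversible engine, η = 1 − T_C/T_H = 1 − 280.00/781.48 = 0.6417.
W = η·Q_H = 0.6417 × 280 = 179.7 MW.

Ẇ ≈ 179.7 MW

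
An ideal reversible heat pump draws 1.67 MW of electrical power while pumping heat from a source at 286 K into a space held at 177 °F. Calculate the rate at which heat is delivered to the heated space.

T_H = 177 °F → (177 − 32) × 5/9 = 80.56 °C = 353.71 K.
COP_HP = T_H/(T_H − T_C) = 353.71/67.71 = 5.2242.
Q_H = COP_HP · W = 5.2242 × 1.67 = 8.724 MW.

Q̇_H ≈ 8.724 MW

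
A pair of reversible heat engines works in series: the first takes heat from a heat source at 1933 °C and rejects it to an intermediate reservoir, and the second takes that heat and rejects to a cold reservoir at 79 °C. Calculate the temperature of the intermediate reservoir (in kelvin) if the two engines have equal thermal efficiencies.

T_H = 1933 °C → 1933 + 273.15 = 2206.15 K.
T_C = 79 °C → 79 + 273.15 = 352.15 K.
Equal efficiencies require 1 − T_m/T_H = 1 − T_C/T_m, i.e. T_m/T_H = T_C/T_m, so T_m = √(T_H·T_C) = √(2206.15 × 352.15) = 881 K.

T_m ≈ 881 K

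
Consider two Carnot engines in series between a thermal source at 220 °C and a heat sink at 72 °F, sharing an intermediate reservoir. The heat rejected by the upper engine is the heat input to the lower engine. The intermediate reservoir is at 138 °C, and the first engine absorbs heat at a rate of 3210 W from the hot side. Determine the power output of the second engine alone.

T_H = 220 °C → 220 + 273.15 = 493.15 K.
T_C = 72 °F → (72 − 32) × 5/9 = 22.22 °C = 295.37 K.
T_m = 138 °C → 138 + 273.15 = 411.15 K.
Heat entering the second stage: Q_m = Q_H·(T_m/T_H) = 3210 × 411.15/493.15 = 2680 W.
Second-stage efficiency η₂ = 1 − T_C/T_m = 1 − 295.37/411.15 = 0.2816, so W₂ = η₂·Q_m = 754 W.

Ẇ₂ ≈ 754 W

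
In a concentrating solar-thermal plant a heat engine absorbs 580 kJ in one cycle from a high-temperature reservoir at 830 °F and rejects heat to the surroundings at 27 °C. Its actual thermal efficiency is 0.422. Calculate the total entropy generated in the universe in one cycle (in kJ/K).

ΔS_univ ≈ 0.307 kJ/K

T_H = 830 °F → (830 − 32) × 5/9 = 443.33 °C = 716.48 K.
T_C = 27 °C → 27 + 273.15 = 300.15 K.
W = η·Q_H = 0.422 × 580 = 244.8 kJ, so Q_C = Q_H − W = 335.2 kJ.
The hot reservoir loses entropy Q_H/T_H = 580/716.48 = 0.8095 kJ/K; the cold reservoir gains Q_C/T_C = 335.2/300.15 = 1.117 kJ/K.
ΔS_univ = −Q_H/T_H + Q_C/T_C = 0.307 kJ/K (> 0, since η = 0.422 < η_Carnot = 0.581).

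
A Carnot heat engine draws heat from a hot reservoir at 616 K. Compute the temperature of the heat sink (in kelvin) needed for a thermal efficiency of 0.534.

T_C ≈ 287.1 K

From η = 1 − T_C/T_H, T_C = T_H·(1 − η) = 616.00 × (1 − 0.534) = 287.1 K.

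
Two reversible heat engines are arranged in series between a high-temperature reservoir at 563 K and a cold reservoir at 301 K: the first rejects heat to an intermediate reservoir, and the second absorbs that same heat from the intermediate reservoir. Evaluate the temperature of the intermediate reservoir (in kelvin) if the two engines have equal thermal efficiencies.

Equal efficiencies require 1 − T_m/T_H = 1 − T_C/T_m, i.e. T_m/T_H = T_C/T_m, so T_m = √(T_H·T_C) = √(563.00 × 301.00) = 411.7 K.

T_m ≈ 411.7 K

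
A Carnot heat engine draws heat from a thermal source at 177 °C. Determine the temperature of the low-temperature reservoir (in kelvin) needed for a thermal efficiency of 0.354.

T_H = 177 °C → 177 + 273.15 = 450.15 K.
From η = 1 − T_C/T_H, T_C = T_H·(1 − η) = 450.15 × (1 − 0.354) = 291 K.

T_C ≈ 291 K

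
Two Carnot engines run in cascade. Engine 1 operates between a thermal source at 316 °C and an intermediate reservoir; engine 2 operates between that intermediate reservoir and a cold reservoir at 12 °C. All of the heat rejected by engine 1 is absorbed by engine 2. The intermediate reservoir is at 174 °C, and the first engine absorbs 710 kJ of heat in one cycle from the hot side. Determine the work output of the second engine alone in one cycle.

W₂ ≈ 195.2 kJ

T_H = 316 °C → 316 + 273.15 = 589.15 K.
T_C = 12 °C → 12 + 273.15 = 285.15 K.
T_m = 174 °C → 174 + 273.15 = 447.15 K.
Heat entering the second stage: Q_m = Q_H·(T_m/T_H) = 710 × 447.15/589.15 = 538.9 kJ.
Second-stage efficiency η₂ = 1 − T_C/T_m = 1 − 285.15/447.15 = 0.3623, so W₂ = η₂·Q_m = 195.2 kJ.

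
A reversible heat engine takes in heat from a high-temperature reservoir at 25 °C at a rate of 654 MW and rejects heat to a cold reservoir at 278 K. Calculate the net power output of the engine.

T_H = 25 °C → 25 + 273.15 = 298.15 K.
For a reversible engine, η = 1 − T_C/T_H = 1 − 278.00/298.15 = 0.0676.
W = η·Q_H = 0.0676 × 654 = 44.20 MW.

Ẇ ≈ 44.20 MW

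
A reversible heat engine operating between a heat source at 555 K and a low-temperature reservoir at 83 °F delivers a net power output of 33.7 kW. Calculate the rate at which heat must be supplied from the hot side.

T_C = 83 °F → (83 − 32) × 5/9 = 28.33 °C = 301.48 K.
The Carnot efficiency is η = 1 − T_C/T_H = 1 − 301.48/555.00 = 0.4568.
Q_H = W/η = 33.7/0.4568 = 73.78 kW.

Q̇_H ≈ 73.78 kW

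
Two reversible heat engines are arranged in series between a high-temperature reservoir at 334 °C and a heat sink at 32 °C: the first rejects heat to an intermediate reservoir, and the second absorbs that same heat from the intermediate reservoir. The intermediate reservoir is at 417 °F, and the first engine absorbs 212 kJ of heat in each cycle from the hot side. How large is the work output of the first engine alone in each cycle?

W₁ ≈ 41.9 kJ

T_H = 334 °C → 334 + 273.15 = 607.15 K.
T_C = 32 °C → 32 + 273.15 = 305.15 K.
T_m = 417 °F → (417 − 32) × 5/9 = 213.89 °C = 487.04 K.
First-stage efficiency η₁ = 1 − T_m/T_H = 1 − 487.04/607.15 = 0.1978.
W₁ = η₁·Q_H = 0.1978 × 212 = 41.9 kJ.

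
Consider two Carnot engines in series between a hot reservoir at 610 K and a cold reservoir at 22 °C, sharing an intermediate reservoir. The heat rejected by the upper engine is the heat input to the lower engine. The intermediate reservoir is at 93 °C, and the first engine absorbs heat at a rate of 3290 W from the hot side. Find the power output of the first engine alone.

T_C = 22 °C → 22 + 273.15 = 295.15 K.
T_m = 93 °C → 93 + 273.15 = 366.15 K.
First-stage efficiency η₁ = 1 − T_m/T_H = 1 − 366.15/610.00 = 0.3998.
W₁ = η₁·Q_H = 0.3998 × 3290 = 1315 W.

Ẇ₁ ≈ 1315 W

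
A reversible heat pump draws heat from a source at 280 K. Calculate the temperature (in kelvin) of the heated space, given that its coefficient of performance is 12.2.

T_H ≈ 305.0 K

COP_HP = T_H/(T_H − T_C) ⇒ T_H = T_C·COP_HP/(COP_HP − 1) = 280.00 × 12.2/(12.2 − 1) = 305.0 K.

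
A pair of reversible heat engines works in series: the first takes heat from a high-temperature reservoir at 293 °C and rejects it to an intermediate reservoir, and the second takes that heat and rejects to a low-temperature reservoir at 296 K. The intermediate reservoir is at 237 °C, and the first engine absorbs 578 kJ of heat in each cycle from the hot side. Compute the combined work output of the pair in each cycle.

W_total ≈ 276 kJ

T_H = 293 °C → 293 + 273.15 = 566.15 K.
Two reversible stages in series are equivalent to a single Carnot engine between T_H and T_C, so η_total = 1 − T_C/T_H = 1 − 296.00/566.15 = 0.4772.
W_total = η_total · Q_H = 0.4772 × 578 = 276 kJ.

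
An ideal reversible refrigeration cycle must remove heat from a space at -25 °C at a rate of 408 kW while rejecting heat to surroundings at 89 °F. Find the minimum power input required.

T_H = 89 °F → (89 − 32) × 5/9 = 31.67 °C = 304.82 K.
T_C = -25 °C → -25 + 273.15 = 248.15 K.
Carnot COP: COP_R = T_C/(T_H − T_C) = 248.15/56.67 = 4.3791.
W = Q_C/COP_R = 408/4.3791 = 93.2 kW.

Ẇ_in ≈ 93.2 kW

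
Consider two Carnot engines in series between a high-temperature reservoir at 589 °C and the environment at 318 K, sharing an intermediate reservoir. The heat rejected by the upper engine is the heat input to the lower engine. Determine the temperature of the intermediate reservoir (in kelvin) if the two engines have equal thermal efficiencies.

T_H = 589 °C → 589 + 273.15 = 862.15 K.
Equal efficiencies require 1 − T_m/T_H = 1 − T_C/T_m, i.e. T_m/T_H = T_C/T_m, so T_m = √(T_H·T_C) = √(862.15 × 318.00) = 524 K.

T_m ≈ 524 K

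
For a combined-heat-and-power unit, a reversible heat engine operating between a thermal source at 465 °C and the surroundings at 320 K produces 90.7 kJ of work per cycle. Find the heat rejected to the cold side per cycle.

Q_C ≈ 69.4 kJ

T_H = 465 °C → 465 + 273.15 = 738.15 K.
For a reversible engine, η = 1 − T_C/T_H = 1 − 320.00/738.15 = 0.5665.
Since Q_C/Q_H = T_C/T_H and Q_H = W/η, Q_C = W·T_C/(T_H − T_C) = 90.7 × 320.00/418.15 = 69.4 kJ.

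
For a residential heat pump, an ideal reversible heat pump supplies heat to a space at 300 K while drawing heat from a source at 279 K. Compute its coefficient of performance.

COP_HP ≈ 14.3

For a reversible heat pump, COP_HP = T_H/(T_H − T_C) = 300.00/(300.00 − 279.00) = 14.3.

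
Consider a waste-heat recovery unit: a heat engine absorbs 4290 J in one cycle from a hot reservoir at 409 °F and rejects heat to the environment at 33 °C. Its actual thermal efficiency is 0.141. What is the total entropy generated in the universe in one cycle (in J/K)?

ΔS_univ ≈ 3.147 J/K

T_H = 409 °F → (409 − 32) × 5/9 = 209.44 °C = 482.59 K.
T_C = 33 °C → 33 + 273.15 = 306.15 K.
W = η·Q_H = 0.141 × 4290 = 604.9 J, so Q_C = Q_H − W = 3685 J.
Reservoir entropy changes: ΔS_H = −Q_H/T_H = −4290/482.59 = -8.889 J/K and ΔS_C = +Q_C/T_C = 3685/306.15 = 12.04 J/K.
ΔS_univ = −Q_H/T_H + Q_C/T_C = 3.147 J/K (> 0, since η = 0.141 < η_Carnot = 0.366).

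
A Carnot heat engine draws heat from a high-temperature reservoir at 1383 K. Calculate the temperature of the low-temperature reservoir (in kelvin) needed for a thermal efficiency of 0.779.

T_C ≈ 306 K

From η = 1 − T_C/T_H, T_C = T_H·(1 − η) = 1383.00 × (1 − 0.779) = 306 K.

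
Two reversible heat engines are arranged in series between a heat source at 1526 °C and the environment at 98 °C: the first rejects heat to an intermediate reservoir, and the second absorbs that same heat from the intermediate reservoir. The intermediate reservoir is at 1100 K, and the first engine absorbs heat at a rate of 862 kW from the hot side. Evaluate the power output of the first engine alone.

T_H = 1526 °C → 1526 + 273.15 = 1799.15 K.
T_C = 98 °C → 98 + 273.15 = 371.15 K.
First-stage efficiency η₁ = 1 − T_m/T_H = 1 − 1100.00/1799.15 = 0.3886.
W₁ = η₁·Q_H = 0.3886 × 862 = 335.0 kW.

Ẇ₁ ≈ 335.0 kW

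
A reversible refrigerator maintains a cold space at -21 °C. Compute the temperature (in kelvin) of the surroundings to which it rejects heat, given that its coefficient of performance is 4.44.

T_C = -21 °C → -21 + 273.15 = 252.15 K.
COP_R = T_C/(T_H − T_C) ⇒ T_H = T_C·(1 + 1/COP_R) = 252.15 × (1 + 1/4.44) = 309 K.

T_H ≈ 309 K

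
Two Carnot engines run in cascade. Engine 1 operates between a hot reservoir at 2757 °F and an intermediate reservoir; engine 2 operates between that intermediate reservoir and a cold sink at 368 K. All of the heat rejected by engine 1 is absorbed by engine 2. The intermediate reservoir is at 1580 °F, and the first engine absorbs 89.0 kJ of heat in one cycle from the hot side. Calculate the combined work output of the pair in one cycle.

T_H = 2757 °F → (2757 − 32) × 5/9 = 1513.89 °C = 1787.04 K.
Two reversible stages in series are equivalent to a single Carnot engine between T_H and T_C, so η_total = 1 − T_C/T_H = 1 − 368.00/1787.04 = 0.7941.
W_total = η_total · Q_H = 0.7941 × 89.0 = 70.67 kJ.

W_total ≈ 70.67 kJ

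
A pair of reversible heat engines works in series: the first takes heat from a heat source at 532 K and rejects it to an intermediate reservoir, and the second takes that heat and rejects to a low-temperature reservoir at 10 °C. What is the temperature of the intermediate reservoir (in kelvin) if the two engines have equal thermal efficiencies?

T_C = 10 °C → 10 + 273.15 = 283.15 K.
Equal efficiencies require 1 − T_m/T_H = 1 − T_C/T_m, i.e. T_m/T_H = T_C/T_m, so T_m = √(T_H·T_C) = √(532.00 × 283.15) = 388 K.

T_m ≈ 388 K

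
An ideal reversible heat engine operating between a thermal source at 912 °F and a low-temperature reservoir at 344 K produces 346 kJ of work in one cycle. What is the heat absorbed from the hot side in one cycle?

T_H = 912 °F → (912 − 32) × 5/9 = 488.89 °C = 762.04 K.
η_rev = 1 − T_C/T_H = 1 − 344.00/762.04 = 0.5486.
Q_H = W/η = 346/0.5486 = 631 kJ.

Q_H ≈ 631 kJ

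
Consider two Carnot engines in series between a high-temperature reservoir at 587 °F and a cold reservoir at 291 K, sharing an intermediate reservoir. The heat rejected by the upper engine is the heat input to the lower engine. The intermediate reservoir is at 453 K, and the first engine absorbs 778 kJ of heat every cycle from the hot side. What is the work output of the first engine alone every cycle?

T_H = 587 °F → (587 − 32) × 5/9 = 308.33 °C = 581.48 K.
First-stage efficiency η₁ = 1 − T_m/T_H = 1 − 453.00/581.48 = 0.2210.
W₁ = η₁·Q_H = 0.2210 × 778 = 172 kJ.

W₁ ≈ 172 kJ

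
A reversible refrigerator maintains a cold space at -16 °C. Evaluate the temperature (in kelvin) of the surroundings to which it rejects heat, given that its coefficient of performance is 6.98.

T_H ≈ 294 K

T_C = -16 °C → -16 + 273.15 = 257.15 K.
COP_R = T_C/(T_H − T_C) ⇒ T_H = T_C·(1 + 1/COP_R) = 257.15 × (1 + 1/6.98) = 294 K.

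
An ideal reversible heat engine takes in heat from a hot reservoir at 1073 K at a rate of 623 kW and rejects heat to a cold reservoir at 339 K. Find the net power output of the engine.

Ẇ ≈ 426 kW

The Carnot efficiency is η = 1 − T_C/T_H = 1 − 339.00/1073.00 = 0.6841.
W = η·Q_H = 0.6841 × 623 = 426 kW.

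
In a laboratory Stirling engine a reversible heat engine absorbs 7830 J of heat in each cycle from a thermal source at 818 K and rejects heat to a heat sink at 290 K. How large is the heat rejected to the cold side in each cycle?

Q_C ≈ 2776 J

The Carnot efficiency is η = 1 − T_C/T_H = 1 − 290.00/818.00 = 0.6455.
For a reversible cycle Q_C/Q_H = T_C/T_H, so Q_C = 7830 × 290.00/818.00 = 2776 J.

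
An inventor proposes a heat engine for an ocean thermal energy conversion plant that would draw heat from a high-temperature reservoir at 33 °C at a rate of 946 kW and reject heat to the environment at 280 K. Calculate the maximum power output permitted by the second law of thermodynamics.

Ẇ_max ≈ 80.8 kW

T_H = 33 °C → 33 + 273.15 = 306.15 K.
The upper bound on efficiency is η_max = 1 − T_C/T_H = 1 − 280.00/306.15 = 0.0854.
W_max = η_max · Q_H = 0.0854 × 946 = 80.8 kW.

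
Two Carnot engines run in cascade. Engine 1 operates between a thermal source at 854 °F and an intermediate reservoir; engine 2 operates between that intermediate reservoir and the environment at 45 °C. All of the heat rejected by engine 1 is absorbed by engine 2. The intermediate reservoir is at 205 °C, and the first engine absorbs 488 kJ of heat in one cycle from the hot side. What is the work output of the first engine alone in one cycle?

T_H = 854 °F → (854 − 32) × 5/9 = 456.67 °C = 729.82 K.
T_C = 45 °C → 45 + 273.15 = 318.15 K.
T_m = 205 °C → 205 + 273.15 = 478.15 K.
First-stage efficiency η₁ = 1 − T_m/T_H = 1 − 478.15/729.82 = 0.3448.
W₁ = η₁·Q_H = 0.3448 × 488 = 168.3 kJ.

W₁ ≈ 168.3 kJ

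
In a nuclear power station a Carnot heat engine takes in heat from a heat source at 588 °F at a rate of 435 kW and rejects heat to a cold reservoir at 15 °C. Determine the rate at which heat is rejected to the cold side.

T_H = 588 °F → (588 − 32) × 5/9 = 308.89 °C = 582.04 K.
T_C = 15 °C → 15 + 273.15 = 288.15 K.
Since the cycle is reversible, η = 1 − T_C/T_H = 1 − 288.15/582.04 = 0.5049.
For a reversible cycle Q_C/Q_H = T_C/T_H, so Q_C = 435 × 288.15/582.04 = 215.4 kW.

Q̇_C ≈ 215.4 kW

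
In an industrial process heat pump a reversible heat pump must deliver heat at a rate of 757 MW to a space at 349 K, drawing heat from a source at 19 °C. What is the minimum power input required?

T_C = 19 °C → 19 + 273.15 = 292.15 K.
For a reversible heat pump, COP_HP = T_H/(T_H − T_C) = 349.00/56.85 = 6.1390.
W = Q_H/COP_HP = 757/6.1390 = 123 MW.

Ẇ_in ≈ 123 MW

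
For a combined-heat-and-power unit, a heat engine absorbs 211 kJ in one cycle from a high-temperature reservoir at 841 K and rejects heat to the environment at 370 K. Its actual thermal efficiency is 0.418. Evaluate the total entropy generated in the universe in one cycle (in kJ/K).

W = η·Q_H = 0.418 × 211 = 88.20 kJ, so Q_C = Q_H − W = 122.8 kJ.
The hot reservoir loses entropy Q_H/T_H = 211/841.00 = 0.2509 kJ/K; the cold reservoir gains Q_C/T_C = 122.8/370.00 = 0.3319 kJ/K.
ΔS_univ = −Q_H/T_H + Q_C/T_C = 0.08101 kJ/K (> 0, since η = 0.418 < η_Carnot = 0.560).

ΔS_univ ≈ 0.08101 kJ/K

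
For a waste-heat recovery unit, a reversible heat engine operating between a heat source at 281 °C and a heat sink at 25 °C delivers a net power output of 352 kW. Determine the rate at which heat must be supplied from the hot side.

T_H = 281 °C → 281 + 273.15 = 554.15 K.
T_C = 25 °C → 25 + 273.15 = 298.15 K.
The Carnot efficiency is η = 1 − T_C/T_H = 1 − 298.15/554.15 = 0.4620.
Q_H = W/η = 352/0.4620 = 762 kW.

Q̇_H ≈ 762 kW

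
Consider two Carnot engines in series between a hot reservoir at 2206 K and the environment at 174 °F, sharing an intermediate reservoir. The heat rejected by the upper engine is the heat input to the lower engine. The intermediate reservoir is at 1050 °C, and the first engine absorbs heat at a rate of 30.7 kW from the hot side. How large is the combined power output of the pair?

T_C = 174 °F → (174 − 32) × 5/9 = 78.89 °C = 352.04 K.
Two reversible stages in series are equivalent to a single Carnot engine between T_H and T_C, so η_total = 1 − T_C/T_H = 1 − 352.04/2206.00 = 0.8404.
W_total = η_total · Q_H = 0.8404 × 30.7 = 25.8 kW.

Ẇ_total ≈ 25.8 kW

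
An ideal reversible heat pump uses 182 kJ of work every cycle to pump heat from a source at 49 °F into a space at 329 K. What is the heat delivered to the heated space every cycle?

Q_H ≈ 1290 kJ

T_C = 49 °F → (49 − 32) × 5/9 = 9.44 °C = 282.59 K.
Reversible heating COP: COP_HP = T_H/(T_H − T_C) = 329.00/46.41 = 7.0897.
Q_H = COP_HP · W = 7.0897 × 182 = 1290 kJ.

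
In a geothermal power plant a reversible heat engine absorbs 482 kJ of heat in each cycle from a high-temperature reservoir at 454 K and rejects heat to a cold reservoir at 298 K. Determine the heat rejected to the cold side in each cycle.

Q_C ≈ 316 kJ

Carnot efficiency: η = 1 − T_C/T_H = 1 − 298.00/454.00 = 0.3436.
For a reversible cycle Q_C/Q_H = T_C/T_H, so Q_C = 482 × 298.00/454.00 = 316 kJ.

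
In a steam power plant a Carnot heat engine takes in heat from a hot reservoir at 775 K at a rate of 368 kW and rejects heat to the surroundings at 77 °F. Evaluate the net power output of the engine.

Ẇ ≈ 226.4 kW

T_C = 77 °F → (77 − 32) × 5/9 = 25.00 °C = 298.15 K.
For a reversible engine, η = 1 − T_C/T_H = 1 − 298.15/775.00 = 0.6153.
W = η·Q_H = 0.6153 × 368 = 226.4 kW.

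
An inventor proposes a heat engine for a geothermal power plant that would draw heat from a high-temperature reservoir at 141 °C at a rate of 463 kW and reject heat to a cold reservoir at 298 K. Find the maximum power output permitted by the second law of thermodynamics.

Ẇ_max ≈ 130 kW

T_H = 141 °C → 141 + 273.15 = 414.15 K.
The second-law ceiling is the Carnot efficiency, η_max = 1 − T_C/T_H = 1 − 298.00/414.15 = 0.2805.
W_max = η_max · Q_H = 0.2805 × 463 = 130 kW.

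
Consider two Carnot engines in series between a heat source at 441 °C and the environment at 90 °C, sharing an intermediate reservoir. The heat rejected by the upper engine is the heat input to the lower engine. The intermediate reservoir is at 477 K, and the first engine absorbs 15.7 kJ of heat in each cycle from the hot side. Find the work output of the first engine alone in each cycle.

T_H = 441 °C → 441 + 273.15 = 714.15 K.
T_C = 90 °C → 90 + 273.15 = 363.15 K.
First-stage efficiency η₁ = 1 − T_m/T_H = 1 − 477.00/714.15 = 0.3321.
W₁ = η₁·Q_H = 0.3321 × 15.7 = 5.21 kJ.

W₁ ≈ 5.21 kJ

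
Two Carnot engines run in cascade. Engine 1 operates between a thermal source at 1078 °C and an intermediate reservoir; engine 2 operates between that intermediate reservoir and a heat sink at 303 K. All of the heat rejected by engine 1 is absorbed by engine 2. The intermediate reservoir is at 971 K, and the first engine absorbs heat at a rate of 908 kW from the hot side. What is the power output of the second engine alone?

Ẇ₂ ≈ 448.9 kW

T_H = 1078 °C → 1078 + 273.15 = 1351.15 K.
Heat entering the second stage: Q_m = Q_H·(T_m/T_H) = 908 × 971.00/1351.15 = 652.5 kW.
Second-stage efficiency η₂ = 1 − T_C/T_m = 1 − 303.00/971.00 = 0.6880, so W₂ = η₂·Q_m = 448.9 kW.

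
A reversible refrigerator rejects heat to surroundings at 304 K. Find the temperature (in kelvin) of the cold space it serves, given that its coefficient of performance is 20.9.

COP_R = T_C/(T_H − T_C) ⇒ T_C = T_H·COP_R/(1 + COP_R) = 304.00 × 20.9/(1 + 20.9) = 290 K.

T_C ≈ 290 K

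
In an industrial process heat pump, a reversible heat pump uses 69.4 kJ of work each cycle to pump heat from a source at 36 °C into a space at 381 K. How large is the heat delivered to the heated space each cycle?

Q_H ≈ 368.0 kJ

T_C = 36 °C → 36 + 273.15 = 309.15 K.
The Carnot heat-pump COP is COP_HP = T_H/(T_H − T_C) = 381.00/71.85 = 5.3027.
Q_H = COP_HP · W = 5.3027 × 69.4 = 368.0 kJ.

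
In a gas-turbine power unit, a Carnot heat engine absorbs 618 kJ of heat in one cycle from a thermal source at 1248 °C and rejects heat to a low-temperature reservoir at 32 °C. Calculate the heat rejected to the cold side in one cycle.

T_H = 1248 °C → 1248 + 273.15 = 1521.15 K.
T_C = 32 °C → 32 + 273.15 = 305.15 K.
η_rev = 1 − T_C/T_H = 1 − 305.15/1521.15 = 0.7994.
For a reversible cycle Q_C/Q_H = T_C/T_H, so Q_C = 618 × 305.15/1521.15 = 124 kJ.

Q_C ≈ 124 kJ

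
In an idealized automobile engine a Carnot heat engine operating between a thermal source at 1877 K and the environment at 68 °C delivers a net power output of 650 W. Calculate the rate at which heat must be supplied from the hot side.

Q̇_H ≈ 794 W

T_C = 68 °C → 68 + 273.15 = 341.15 K.
Since the cycle is reversible, η = 1 − T_C/T_H = 1 − 341.15/1877.00 = 0.8182.
Q_H = W/η = 650/0.8182 = 794 W.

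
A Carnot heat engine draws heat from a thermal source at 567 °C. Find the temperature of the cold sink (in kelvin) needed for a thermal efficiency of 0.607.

T_C ≈ 330 K

T_H = 567 °C → 567 + 273.15 = 840.15 K.
From η = 1 − T_C/T_H, T_C = T_H·(1 − η) = 840.15 × (1 − 0.607) = 330 K.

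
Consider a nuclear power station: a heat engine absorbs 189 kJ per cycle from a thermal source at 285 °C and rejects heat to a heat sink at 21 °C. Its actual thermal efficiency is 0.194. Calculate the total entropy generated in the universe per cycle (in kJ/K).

T_H = 285 °C → 285 + 273.15 = 558.15 K.
T_C = 21 °C → 21 + 273.15 = 294.15 K.
W = η·Q_H = 0.194 × 189 = 36.67 kJ, so Q_C = Q_H − W = 152.3 kJ.
The hot reservoir loses entropy Q_H/T_H = 189/558.15 = 0.3386 kJ/K; the cold reservoir gains Q_C/T_C = 152.3/294.15 = 0.5179 kJ/K.
ΔS_univ = −Q_H/T_H + Q_C/T_C = 0.1793 kJ/K (> 0, since η = 0.194 < η_Carnot = 0.473).

ΔS_univ ≈ 0.1793 kJ/K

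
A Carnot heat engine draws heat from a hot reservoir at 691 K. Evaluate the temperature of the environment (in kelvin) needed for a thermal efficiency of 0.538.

T_C ≈ 319.2 K

From η = 1 − T_C/T_H, T_C = T_H·(1 − η) = 691.00 × (1 − 0.538) = 319.2 K.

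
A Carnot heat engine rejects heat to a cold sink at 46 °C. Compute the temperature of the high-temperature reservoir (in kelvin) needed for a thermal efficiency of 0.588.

T_C = 46 °C → 46 + 273.15 = 319.15 K.
From η = 1 − T_C/T_H, solving for T_H gives T_H = T_C/(1 − η) = 319.15/(1 − 0.588) = 775 K.

T_H ≈ 775 K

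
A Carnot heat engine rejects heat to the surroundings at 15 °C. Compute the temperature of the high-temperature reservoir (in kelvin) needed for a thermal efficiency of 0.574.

T_H ≈ 676 K

T_C = 15 °C → 15 + 273.15 = 288.15 K.
From η = 1 − T_C/T_H, solving for T_H gives T_H = T_C/(1 − η) = 288.15/(1 − 0.574) = 676 K.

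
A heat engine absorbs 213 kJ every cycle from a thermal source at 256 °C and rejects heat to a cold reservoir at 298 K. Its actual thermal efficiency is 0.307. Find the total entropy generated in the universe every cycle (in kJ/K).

T_H = 256 °C → 256 + 273.15 = 529.15 K.
W = η·Q_H = 0.307 × 213 = 65.39 kJ, so Q_C = Q_H − W = 147.6 kJ.
Reservoir entropy changes: ΔS_H = −Q_H/T_H = −213/529.15 = -0.4025 kJ/K and ΔS_C = +Q_C/T_C = 147.6/298.00 = 0.4953 kJ/K.
ΔS_univ = −Q_H/T_H + Q_C/T_C = 0.0928 kJ/K (> 0, since η = 0.307 < η_Carnot = 0.437).

ΔS_univ ≈ 0.0928 kJ/K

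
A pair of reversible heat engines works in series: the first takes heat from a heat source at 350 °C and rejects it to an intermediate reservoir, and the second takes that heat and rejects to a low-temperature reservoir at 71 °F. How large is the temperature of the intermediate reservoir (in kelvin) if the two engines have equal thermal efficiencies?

T_H = 350 °C → 350 + 273.15 = 623.15 K.
T_C = 71 °F → (71 − 32) × 5/9 = 21.67 °C = 294.82 K.
Equal efficiencies require 1 − T_m/T_H = 1 − T_C/T_m, i.e. T_m/T_H = T_C/T_m, so T_m = √(T_H·T_C) = √(623.15 × 294.82) = 429 K.

T_m ≈ 429 K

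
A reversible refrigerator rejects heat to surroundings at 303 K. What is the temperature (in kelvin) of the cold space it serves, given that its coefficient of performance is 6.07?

T_C ≈ 260 K

COP_R = T_C/(T_H − T_C) ⇒ T_C = T_H·COP_R/(1 + COP_R) = 303.00 × 6.07/(1 + 6.07) = 260 K.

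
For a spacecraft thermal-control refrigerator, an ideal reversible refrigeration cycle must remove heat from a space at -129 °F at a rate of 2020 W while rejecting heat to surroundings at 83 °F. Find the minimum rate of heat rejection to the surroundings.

Q̇_H ≈ 3315 W

T_H = 83 °F → (83 − 32) × 5/9 = 28.33 °C = 301.48 K.
T_C = -129 °F → (-129 − 32) × 5/9 = -89.44 °C = 183.71 K.
For a reversible cycle Q_H/Q_C = T_H/T_C, so Q_H = Q_C·T_H/T_C = 2020 × 301.48/183.71 = 3315 W.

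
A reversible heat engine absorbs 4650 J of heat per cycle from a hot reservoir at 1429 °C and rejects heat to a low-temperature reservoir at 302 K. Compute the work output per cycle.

W ≈ 3820 J

T_H = 1429 °C → 1429 + 273.15 = 1702.15 K.
For a reversible engine, η = 1 − T_C/T_H = 1 − 302.00/1702.15 = 0.8226.
W = η·Q_H = 0.8226 × 4650 = 3820 J.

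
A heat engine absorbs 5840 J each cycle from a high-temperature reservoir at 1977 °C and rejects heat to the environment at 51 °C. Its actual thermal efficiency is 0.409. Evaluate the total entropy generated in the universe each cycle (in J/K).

T_H = 1977 °C → 1977 + 273.15 = 2250.15 K.
T_C = 51 °C → 51 + 273.15 = 324.15 K.
W = η·Q_H = 0.409 × 5840 = 2389 J, so Q_C = Q_H − W = 3451 J.
The hot reservoir loses entropy Q_H/T_H = 5840/2250.15 = 2.595 J/K; the cold reservoir gains Q_C/T_C = 3451/324.15 = 10.65 J/K.
ΔS_univ = −Q_H/T_H + Q_C/T_C = 8.05 J/K (> 0, since η = 0.409 < η_Carnot = 0.856).

ΔS_univ ≈ 8.05 J/K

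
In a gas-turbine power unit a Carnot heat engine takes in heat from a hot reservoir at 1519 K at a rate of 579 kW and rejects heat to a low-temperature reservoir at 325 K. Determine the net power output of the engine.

Carnot efficiency: η = 1 − T_C/T_H = 1 − 325.00/1519.00 = 0.7860.
W = η·Q_H = 0.7860 × 579 = 455.1 kW.

Ẇ ≈ 455.1 kW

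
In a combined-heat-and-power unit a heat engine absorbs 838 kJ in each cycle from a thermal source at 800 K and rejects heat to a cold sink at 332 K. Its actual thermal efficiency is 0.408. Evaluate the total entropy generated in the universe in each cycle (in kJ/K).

W = η·Q_H = 0.408 × 838 = 341.9 kJ, so Q_C = Q_H − W = 496.1 kJ.
Entropy balance on the reservoirs: −Q_H/T_H = -1.048 kJ/K, +Q_C/T_C = 1.494 kJ/K.
ΔS_univ = −Q_H/T_H + Q_C/T_C = 0.447 kJ/K (> 0, since η = 0.408 < η_Carnot = 0.585).

ΔS_univ ≈ 0.447 kJ/K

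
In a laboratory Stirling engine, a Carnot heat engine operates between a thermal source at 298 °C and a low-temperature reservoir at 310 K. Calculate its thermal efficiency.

T_H = 298 °C → 298 + 273.15 = 571.15 K.
Carnot efficiency: η = 1 − T_C/T_H = 1 − 310.00/571.15 = 0.457.

η ≈ 0.457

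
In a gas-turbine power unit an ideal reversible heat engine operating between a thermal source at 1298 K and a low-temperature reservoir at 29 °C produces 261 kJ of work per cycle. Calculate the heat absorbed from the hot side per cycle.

T_C = 29 °C → 29 + 273.15 = 302.15 K.
η_rev = 1 − T_C/T_H = 1 − 302.15/1298.00 = 0.7672.
Q_H = W/η = 261/0.7672 = 340 kJ.

Q_H ≈ 340 kJ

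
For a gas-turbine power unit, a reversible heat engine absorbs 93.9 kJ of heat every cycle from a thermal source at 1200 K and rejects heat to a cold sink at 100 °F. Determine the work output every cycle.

W ≈ 69.6 kJ

T_C = 100 °F → (100 − 32) × 5/9 = 37.78 °C = 310.93 K.
The Carnot efficiency is η = 1 − T_C/T_H = 1 − 310.93/1200.00 = 0.7409.
W = η·Q_H = 0.7409 × 93.9 = 69.6 kJ.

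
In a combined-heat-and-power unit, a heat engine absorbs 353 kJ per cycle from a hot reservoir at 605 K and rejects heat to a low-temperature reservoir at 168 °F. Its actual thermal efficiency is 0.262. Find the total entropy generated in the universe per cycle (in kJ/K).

T_C = 168 °F → (168 − 32) × 5/9 = 75.56 °C = 348.71 K.
W = η·Q_H = 0.262 × 353 = 92.49 kJ, so Q_C = Q_H − W = 260.5 kJ.
Reservoir entropy changes: ΔS_H = −Q_H/T_H = −353/605.00 = -0.5835 kJ/K and ΔS_C = +Q_C/T_C = 260.5/348.71 = 0.7471 kJ/K.
ΔS_univ = −Q_H/T_H + Q_C/T_C = 0.164 kJ/K (> 0, since η = 0.262 < η_Carnot = 0.424).

ΔS_univ ≈ 0.164 kJ/K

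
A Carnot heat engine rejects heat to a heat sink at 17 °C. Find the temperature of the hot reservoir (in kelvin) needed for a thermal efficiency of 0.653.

T_H ≈ 836 K

T_C = 17 °C → 17 + 273.15 = 290.15 K.
From η = 1 − T_C/T_H, solving for T_H gives T_H = T_C/(1 − η) = 290.15/(1 − 0.653) = 836 K.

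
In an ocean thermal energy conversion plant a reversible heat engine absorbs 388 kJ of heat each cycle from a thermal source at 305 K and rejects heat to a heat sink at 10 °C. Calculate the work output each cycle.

T_C = 10 °C → 10 + 273.15 = 283.15 K.
The Carnot efficiency is η = 1 − T_C/T_H = 1 − 283.15/305.00 = 0.0716.
W = η·Q_H = 0.0716 × 388 = 27.80 kJ.

W ≈ 27.80 kJ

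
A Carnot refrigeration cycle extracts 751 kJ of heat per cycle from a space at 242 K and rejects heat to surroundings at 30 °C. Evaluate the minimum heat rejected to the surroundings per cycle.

Q_H ≈ 940.8 kJ

T_H = 30 °C → 30 + 273.15 = 303.15 K.
For a reversible cycle Q_H/Q_C = T_H/T_C, so Q_H = Q_C·T_H/T_C = 751 × 303.15/242.00 = 940.8 kJ.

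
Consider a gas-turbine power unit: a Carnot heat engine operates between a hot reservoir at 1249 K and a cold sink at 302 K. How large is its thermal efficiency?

For a reversible engine, η = 1 − T_C/T_H = 1 − 302.00/1249.00 = 0.7582.

η ≈ 0.7582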